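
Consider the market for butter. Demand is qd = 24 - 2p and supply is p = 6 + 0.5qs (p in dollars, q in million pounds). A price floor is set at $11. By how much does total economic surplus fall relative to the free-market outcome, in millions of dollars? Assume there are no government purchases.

Rearranging supply gives qs = 2p - 12. Equilibrium: 24 - 2p = 2p - 12, so 36 = 4p and p* = 9, q* = 6.
Because the floor (11) lies above the market-clearing price, it is binding.
At p = 11: qd = 24 - 2·11 = 2 and qs = 2·11 - 12 = 10.
Quantity traded falls to 2. At q = 2 the demand price is (24 - 2)/2 = 11 and the supply price is (12 + 2)/2 = 7.
Deadweight loss = ½ · (11 - 7) · (6 - 2) = ½ · 4 · 4 = 8.

8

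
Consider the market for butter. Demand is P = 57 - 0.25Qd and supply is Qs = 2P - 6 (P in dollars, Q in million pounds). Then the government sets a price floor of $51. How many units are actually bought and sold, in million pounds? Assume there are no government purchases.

24

Rearranging demand gives Qd = 228 - 4P. Equilibrium: 228 - 4P = 2P - 6, so 234 = 6P and P* = 39, Q* = 72.
Since 51 > 39, the floor is binding.
At P = 51: Qd = 228 - 4·51 = 24 and Qs = 2·51 - 6 = 96.
The quantity actually transacted is the short side, demand: 24.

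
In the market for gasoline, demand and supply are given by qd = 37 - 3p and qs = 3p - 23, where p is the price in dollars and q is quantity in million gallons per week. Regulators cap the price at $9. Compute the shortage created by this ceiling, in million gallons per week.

In a free market, 37 - 3p = 3p - 23 gives the equilibrium p* = 10, q* = 7.
Since 9 < 10, the ceiling is binding.
At p = 9: qd = 37 - 3·9 = 10 and qs = 3·9 - 23 = 4.
Shortage = qd - qs = 10 - 4 = 6.

6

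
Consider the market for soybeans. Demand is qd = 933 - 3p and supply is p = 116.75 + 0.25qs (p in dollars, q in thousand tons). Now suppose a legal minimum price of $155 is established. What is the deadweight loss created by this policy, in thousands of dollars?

0

Rearranging supply gives qs = 4p - 467. Equilibrium: 933 - 3p = 4p - 467, so 1400 = 7p and p* = 200, q* = 333.
The floor of 155 is below the equilibrium price 200, so it is not binding; the market clears at p* = 200, q* = 333.
Since the control does not bind, no trades are prevented and deadweight loss is zero.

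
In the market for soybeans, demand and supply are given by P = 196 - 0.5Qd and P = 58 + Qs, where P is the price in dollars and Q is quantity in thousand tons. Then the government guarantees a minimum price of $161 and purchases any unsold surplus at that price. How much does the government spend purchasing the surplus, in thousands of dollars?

5313

Rearranging demand gives Qd = 392 - 2P; rearranging supply gives Qs = P - 58. Without the control the market clears where 392 - 2P = P - 58, i.e. P* = 150 and Q* = 92.
Since 161 > 150, the floor is binding.
At P = 161: Qd = 392 - 2·161 = 70 and Qs = 161 - 58 = 103.
Surplus = Qs - Qd = 33.
Government expenditure = surplus × support price = 33 × 161 = 5313.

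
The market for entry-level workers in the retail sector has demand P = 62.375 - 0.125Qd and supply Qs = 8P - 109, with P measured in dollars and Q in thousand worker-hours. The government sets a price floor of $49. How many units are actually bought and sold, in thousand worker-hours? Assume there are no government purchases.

Rearranging demand gives Qd = 499 - 8P. Equilibrium: 499 - 8P = 8P - 109, so 608 = 16P and P* = 38, Q* = 195.
Because the floor (49) lies above the market-clearing price, it is binding.
At P = 49: Qd = 499 - 8·49 = 107 and Qs = 8·49 - 109 = 283.
The quantity actually transacted is the short side, demand: 107.

107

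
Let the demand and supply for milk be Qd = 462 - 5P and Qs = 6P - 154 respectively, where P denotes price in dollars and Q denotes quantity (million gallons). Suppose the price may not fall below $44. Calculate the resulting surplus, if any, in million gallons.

0

Without the control the market clears where 462 - 5P = 6P - 154, i.e. P* = 56 and Q* = 182.
The floor of 44 is below the equilibrium price 56, so it is not binding; the market clears at P* = 56, Q* = 182.
Since the control does not bind, there is no surplus.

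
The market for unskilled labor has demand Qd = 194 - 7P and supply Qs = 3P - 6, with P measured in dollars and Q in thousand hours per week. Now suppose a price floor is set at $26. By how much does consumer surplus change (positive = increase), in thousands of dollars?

In a free market, 194 - 7P = 3P - 6 gives the equilibrium P* = 20, Q* = 54.
Because the floor (26) lies above the market-clearing price, it is binding.
At P = 26: Qd = 194 - 7·26 = 12 and Qs = 3·26 - 6 = 72.
Consumer surplus without the control is ½ · (194/7 - 20) · 54 = 1458/7.
With the floor, consumers buy 12 units at 26, so CS = ½ · (194/7 - 26) · 12 = 72/7.
Change in consumer surplus = 72/7 - 1458/7 = -198.

-198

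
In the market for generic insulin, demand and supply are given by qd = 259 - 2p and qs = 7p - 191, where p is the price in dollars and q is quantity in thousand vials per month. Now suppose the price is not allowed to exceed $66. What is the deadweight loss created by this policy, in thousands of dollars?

0

Equilibrium: 259 - 2p = 7p - 191, so 450 = 9p and p* = 50, q* = 159.
Since 66 is above p* = 50, the ceiling does not bind and the free-market outcome prevails.
Since the control does not bind, no trades are prevented and deadweight loss is zero.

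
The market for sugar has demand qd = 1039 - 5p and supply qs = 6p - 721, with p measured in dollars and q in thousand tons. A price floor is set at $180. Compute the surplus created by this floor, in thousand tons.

220

Equilibrium: 1039 - 5p = 6p - 721, so 1760 = 11p and p* = 160, q* = 239.
The floor of 180 is above the equilibrium price 160, so it binds.
At p = 180: qd = 1039 - 5·180 = 139 and qs = 6·180 - 721 = 359.
Surplus = qs - qd = 359 - 139 = 220.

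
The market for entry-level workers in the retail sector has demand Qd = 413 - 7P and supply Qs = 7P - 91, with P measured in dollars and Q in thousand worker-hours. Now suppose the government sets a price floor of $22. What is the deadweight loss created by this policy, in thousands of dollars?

Equilibrium: 413 - 7P = 7P - 91, so 504 = 14P and P* = 36, Q* = 161.
Since 22 is below P* = 36, the floor does not bind and the free-market outcome prevails.
Since the control does not bind, no trades are prevented and deadweight loss is zero.

0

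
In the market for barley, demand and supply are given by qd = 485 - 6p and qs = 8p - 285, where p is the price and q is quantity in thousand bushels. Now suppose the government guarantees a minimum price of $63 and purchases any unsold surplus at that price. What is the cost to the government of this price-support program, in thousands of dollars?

Without the control the market clears where 485 - 6p = 8p - 285, i.e. p* = 55 and q* = 155.
Because the floor (63) lies above the market-clearing price, it is binding.
At p = 63: qd = 485 - 6·63 = 107 and qs = 8·63 - 285 = 219.
Surplus = qs - qd = 112.
Government expenditure = surplus × support price = 112 × 63 = 7056.

7056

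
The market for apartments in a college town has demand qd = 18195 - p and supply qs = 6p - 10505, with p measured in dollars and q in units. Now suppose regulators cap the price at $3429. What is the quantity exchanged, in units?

10069

Equilibrium: 18195 - p = 6p - 10505, so 28700 = 7p and p* = 4100, q* = 14095.
Because the ceiling (3429) lies below the market-clearing price, it is binding.
At p = 3429: qd = 18195 - 3429 = 14766 and qs = 6·3429 - 10505 = 10069.
The quantity actually transacted is the short side, supply: 10069.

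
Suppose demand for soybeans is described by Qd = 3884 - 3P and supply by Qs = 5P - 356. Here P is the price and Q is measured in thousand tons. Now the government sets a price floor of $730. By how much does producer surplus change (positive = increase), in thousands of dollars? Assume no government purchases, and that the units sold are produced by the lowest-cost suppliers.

Without the control the market clears where 3884 - 3P = 5P - 356, i.e. P* = 530 and Q* = 2294.
The floor of 730 is above the equilibrium price 530, so it binds.
At P = 730: Qd = 3884 - 3·730 = 1694 and Qs = 5·730 - 356 = 3294.
Producer surplus without the control is ½ · (530 - 71.2) · 2294 = 526243.6.
With the floor, 1694 units are sold at 730. The supply price at Q = 1694 is 410, so PS = ½ · [(730 - 71.2) + (730 - 410)] · 1694 = 829043.6.
Change in producer surplus = 829043.6 - 526243.6 = 302800.

302800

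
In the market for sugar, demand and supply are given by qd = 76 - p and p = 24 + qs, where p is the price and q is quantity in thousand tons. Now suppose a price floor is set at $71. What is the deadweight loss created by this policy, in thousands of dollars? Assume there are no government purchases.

441

Rearranging supply gives qs = p - 24. Without the control the market clears where 76 - p = p - 24, i.e. p* = 50 and q* = 26.
The floor of 71 is above the equilibrium price 50, so it binds.
At p = 71: qd = 76 - 71 = 5 and qs = 71 - 24 = 47.
Quantity traded falls to 5. At q = 5 the demand price is 76 - 5 = 71 and the supply price is 24 + 5 = 29.
Deadweight loss = ½ · (71 - 29) · (26 - 5) = ½ · 42 · 21 = 441.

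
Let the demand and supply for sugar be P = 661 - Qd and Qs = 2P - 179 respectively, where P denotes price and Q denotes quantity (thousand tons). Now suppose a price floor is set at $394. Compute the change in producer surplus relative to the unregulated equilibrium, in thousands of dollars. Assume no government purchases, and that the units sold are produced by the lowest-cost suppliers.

27189

Rearranging demand gives Qd = 661 - P. Without the control the market clears where 661 - P = 2P - 179, i.e. P* = 280 and Q* = 381.
Since 394 > 280, the floor is binding.
At P = 394: Qd = 661 - 394 = 267 and Qs = 2·394 - 179 = 609.
Producer surplus without the control is ½ · (280 - 89.5) · 381 = 36290.25.
With the floor, 267 units are sold at 394. The supply price at Q = 267 is 223, so PS = ½ · [(394 - 89.5) + (394 - 223)] · 267 = 63479.25.
Change in producer surplus = 63479.25 - 36290.25 = 27189.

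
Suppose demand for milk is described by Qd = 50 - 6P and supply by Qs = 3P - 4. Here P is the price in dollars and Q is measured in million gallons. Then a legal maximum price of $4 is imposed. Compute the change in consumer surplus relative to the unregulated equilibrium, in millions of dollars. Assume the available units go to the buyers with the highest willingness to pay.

In a free market, 50 - 6P = 3P - 4 gives the equilibrium P* = 6, Q* = 14.
Since 4 < 6, the ceiling is binding.
At P = 4: Qd = 50 - 6·4 = 26 and Qs = 3·4 - 4 = 8.
Consumer surplus without the control is ½ · (25/3 - 6) · 14 = 49/3.
With the ceiling, 8 units are sold at 4 (assume they go to the highest-value buyers). The demand price at Q = 8 is 7, so CS = ½ · [(25/3 - 4) + (7 - 4)] · 8 = 88/3.
Change in consumer surplus = 88/3 - 49/3 = 13.

13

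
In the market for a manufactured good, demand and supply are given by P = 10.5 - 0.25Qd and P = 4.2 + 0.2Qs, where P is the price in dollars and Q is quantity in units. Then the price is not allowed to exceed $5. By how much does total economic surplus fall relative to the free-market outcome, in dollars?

Rearranging demand gives Qd = 42 - 4P; rearranging supply gives Qs = 5P - 21. Equilibrium: 42 - 4P = 5P - 21, so 63 = 9P and P* = 7, Q* = 14.
Because the ceiling (5) lies below the market-clearing price, it is binding.
At P = 5: Qd = 42 - 4·5 = 22 and Qs = 5·5 - 21 = 4.
Quantity traded falls to 4. At Q = 4 the demand price is (42 - 4)/4 = 9.5 and the supply price is (21 + 4)/5 = 5.
Deadweight loss = ½ · (9.5 - 5) · (14 - 4) = ½ · 4.5 · 10 = 22.5.

22.5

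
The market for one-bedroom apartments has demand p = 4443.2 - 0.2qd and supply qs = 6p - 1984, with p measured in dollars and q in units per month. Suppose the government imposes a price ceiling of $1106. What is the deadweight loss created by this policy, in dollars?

7899117.6

Rearranging demand gives qd = 22216 - 5p. In a free market, 22216 - 5p = 6p - 1984 gives the equilibrium p* = 2200, q* = 11216.
The ceiling of 1106 is below the equilibrium price 2200, so it binds.
At p = 1106: qd = 22216 - 5·1106 = 16686 and qs = 6·1106 - 1984 = 4652.
Quantity traded falls to 4652. At q = 4652 the demand price is (22216 - 4652)/5 = 3512.8 and the supply price is (1984 + 4652)/6 = 1106.
Deadweight loss = ½ · (3512.8 - 1106) · (11216 - 4652) = ½ · 2406.8 · 6564 = 7899117.6.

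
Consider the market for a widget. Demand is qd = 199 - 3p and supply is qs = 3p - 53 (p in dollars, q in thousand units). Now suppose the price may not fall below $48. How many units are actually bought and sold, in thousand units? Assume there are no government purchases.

Without the control the market clears where 199 - 3p = 3p - 53, i.e. p* = 42 and q* = 73.
Because the floor (48) lies above the market-clearing price, it is binding.
At p = 48: qd = 199 - 3·48 = 55 and qs = 3·48 - 53 = 91.
The quantity actually transacted is the short side, demand: 55.

55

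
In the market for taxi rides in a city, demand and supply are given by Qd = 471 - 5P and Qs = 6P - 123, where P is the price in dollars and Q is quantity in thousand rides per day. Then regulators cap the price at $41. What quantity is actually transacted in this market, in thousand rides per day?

123

Setting quantity demanded equal to quantity supplied, 471 - 5P = 6P - 123, gives P* = 54 and Q* = 201.
Because the ceiling (41) lies below the market-clearing price, it is binding.
At P = 41: Qd = 471 - 5·41 = 266 and Qs = 6·41 - 123 = 123.
The quantity actually transacted is the short side, supply: 123.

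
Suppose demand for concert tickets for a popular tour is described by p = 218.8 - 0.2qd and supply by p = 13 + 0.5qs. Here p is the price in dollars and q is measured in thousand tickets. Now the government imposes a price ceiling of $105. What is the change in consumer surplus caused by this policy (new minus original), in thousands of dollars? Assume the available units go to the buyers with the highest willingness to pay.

Rearranging demand gives qd = 1094 - 5p; rearranging supply gives qs = 2p - 26. Setting quantity demanded equal to quantity supplied, 1094 - 5p = 2p - 26, gives p* = 160 and q* = 294.
Since 105 < 160, the ceiling is binding.
At p = 105: qd = 1094 - 5·105 = 569 and qs = 2·105 - 26 = 184.
Consumer surplus without the control is ½ · (218.8 - 160) · 294 = 8643.6.
With the ceiling, 184 units are sold at 105 (assume they go to the highest-value buyers). The demand price at q = 184 is 182, so CS = ½ · [(218.8 - 105) + (182 - 105)] · 184 = 17553.6.
Change in consumer surplus = 17553.6 - 8643.6 = 8910.

8910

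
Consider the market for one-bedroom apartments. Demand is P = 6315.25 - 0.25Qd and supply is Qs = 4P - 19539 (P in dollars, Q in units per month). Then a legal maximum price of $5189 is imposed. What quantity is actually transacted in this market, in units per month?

Rearranging demand gives Qd = 25261 - 4P. Without the control the market clears where 25261 - 4P = 4P - 19539, i.e. P* = 5600 and Q* = 2861.
Because the ceiling (5189) lies below the market-clearing price, it is binding.
At P = 5189: Qd = 25261 - 4·5189 = 4505 and Qs = 4·5189 - 19539 = 1217.
The quantity actually transacted is the short side, supply: 1217.

1217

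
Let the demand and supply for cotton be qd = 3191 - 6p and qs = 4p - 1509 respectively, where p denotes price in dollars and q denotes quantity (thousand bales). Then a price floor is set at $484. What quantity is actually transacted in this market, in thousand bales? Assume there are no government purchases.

Without the control the market clears where 3191 - 6p = 4p - 1509, i.e. p* = 470 and q* = 371.
The floor of 484 is above the equilibrium price 470, so it binds.
At p = 484: qd = 3191 - 6·484 = 287 and qs = 4·484 - 1509 = 427.
The quantity actually transacted is the short side, demand: 287.

287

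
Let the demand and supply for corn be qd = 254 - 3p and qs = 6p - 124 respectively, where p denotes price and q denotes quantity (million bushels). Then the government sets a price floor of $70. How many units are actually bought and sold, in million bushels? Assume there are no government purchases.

44

Equilibrium: 254 - 3p = 6p - 124, so 378 = 9p and p* = 42, q* = 128.
The floor of 70 is above the equilibrium price 42, so it binds.
At p = 70: qd = 254 - 3·70 = 44 and qs = 6·70 - 124 = 296.
The quantity actually transacted is the short side, demand: 44.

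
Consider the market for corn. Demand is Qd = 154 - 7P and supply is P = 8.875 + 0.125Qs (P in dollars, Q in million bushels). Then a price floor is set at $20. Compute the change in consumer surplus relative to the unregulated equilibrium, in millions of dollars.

-157.5

Rearranging supply gives Qs = 8P - 71. Setting quantity demanded equal to quantity supplied, 154 - 7P = 8P - 71, gives P* = 15 and Q* = 49.
Since 20 > 15, the floor is binding.
At P = 20: Qd = 154 - 7·20 = 14 and Qs = 8·20 - 71 = 89.
Consumer surplus without the control is ½ · (22 - 15) · 49 = 171.5.
With the floor, consumers buy 14 units at 20, so CS = ½ · (22 - 20) · 14 = 14.
Change in consumer surplus = 14 - 171.5 = -157.5.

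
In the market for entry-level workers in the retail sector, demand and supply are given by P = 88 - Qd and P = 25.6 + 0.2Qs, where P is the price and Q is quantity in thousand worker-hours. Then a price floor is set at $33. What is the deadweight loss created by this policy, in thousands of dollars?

Rearranging demand gives Qd = 88 - P; rearranging supply gives Qs = 5P - 128. Setting quantity demanded equal to quantity supplied, 88 - P = 5P - 128, gives P* = 36 and Q* = 52.
Since 33 is below P* = 36, the floor does not bind and the free-market outcome prevails.
Since the control does not bind, no trades are prevented and deadweight loss is zero.

0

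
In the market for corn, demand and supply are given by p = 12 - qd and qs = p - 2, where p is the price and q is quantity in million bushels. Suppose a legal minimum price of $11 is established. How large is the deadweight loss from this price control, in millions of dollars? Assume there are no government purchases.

16

Rearranging demand gives qd = 12 - p. Without the control the market clears where 12 - p = p - 2, i.e. p* = 7 and q* = 5.
The floor of 11 is above the equilibrium price 7, so it binds.
At p = 11: qd = 12 - 11 = 1 and qs = 11 - 2 = 9.
Quantity traded falls to 1. At q = 1 the demand price is 12 - 1 = 11 and the supply price is 2 + 1 = 3.
Deadweight loss = ½ · (11 - 3) · (5 - 1) = ½ · 8 · 4 = 16.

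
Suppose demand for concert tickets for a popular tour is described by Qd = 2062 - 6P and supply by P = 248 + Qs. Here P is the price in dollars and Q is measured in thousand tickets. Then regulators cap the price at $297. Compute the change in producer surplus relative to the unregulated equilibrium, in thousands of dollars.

-2161.5

Rearranging supply gives Qs = P - 248. Without the control the market clears where 2062 - 6P = P - 248, i.e. P* = 330 and Q* = 82.
The ceiling of 297 is below the equilibrium price 330, so it binds.
At P = 297: Qd = 2062 - 6·297 = 280 and Qs = 297 - 248 = 49.
Producer surplus without the control is ½ · (330 - 248) · 82 = 3362.
With the ceiling, producers sell 49 units at 297, so PS = ½ · (297 - 248) · 49 = 1200.5.
Change in producer surplus = 1200.5 - 3362 = -2161.5.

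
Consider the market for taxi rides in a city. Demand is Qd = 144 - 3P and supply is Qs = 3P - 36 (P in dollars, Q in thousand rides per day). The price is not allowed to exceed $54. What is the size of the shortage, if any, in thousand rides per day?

In a free market, 144 - 3P = 3P - 36 gives the equilibrium P* = 30, Q* = 54.
The ceiling of 54 is above the equilibrium price 30, so it is not binding; the market clears at P* = 30, Q* = 54.
Since the control does not bind, there is no shortage.

0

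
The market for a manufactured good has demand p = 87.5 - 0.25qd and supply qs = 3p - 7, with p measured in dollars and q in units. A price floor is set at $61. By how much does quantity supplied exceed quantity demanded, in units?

Rearranging demand gives qd = 350 - 4p. In a free market, 350 - 4p = 3p - 7 gives the equilibrium p* = 51, q* = 146.
Because the floor (61) lies above the market-clearing price, it is binding.
At p = 61: qd = 350 - 4·61 = 106 and qs = 3·61 - 7 = 176.
Surplus = qs - qd = 176 - 106 = 70.

70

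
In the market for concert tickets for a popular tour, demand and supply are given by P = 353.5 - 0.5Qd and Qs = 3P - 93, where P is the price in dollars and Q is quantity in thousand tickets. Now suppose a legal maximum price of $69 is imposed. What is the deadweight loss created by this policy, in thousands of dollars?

31053.75

Rearranging demand gives Qd = 707 - 2P. Without the control the market clears where 707 - 2P = 3P - 93, i.e. P* = 160 and Q* = 387.
Since 69 < 160, the ceiling is binding.
At P = 69: Qd = 707 - 2·69 = 569 and Qs = 3·69 - 93 = 114.
Quantity traded falls to 114. At Q = 114 the demand price is (707 - 114)/2 = 296.5 and the supply price is (93 + 114)/3 = 69.
Deadweight loss = ½ · (296.5 - 69) · (387 - 114) = ½ · 227.5 · 273 = 31053.75.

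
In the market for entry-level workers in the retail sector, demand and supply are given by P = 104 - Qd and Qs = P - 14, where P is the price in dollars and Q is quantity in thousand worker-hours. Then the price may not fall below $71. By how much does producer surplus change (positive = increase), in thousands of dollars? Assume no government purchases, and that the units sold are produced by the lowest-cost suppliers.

324

Rearranging demand gives Qd = 104 - P. In a free market, 104 - P = P - 14 gives the equilibrium P* = 59, Q* = 45.
The floor of 71 is above the equilibrium price 59, so it binds.
At P = 71: Qd = 104 - 71 = 33 and Qs = 71 - 14 = 57.
Producer surplus without the control is ½ · (59 - 14) · 45 = 1012.5.
With the floor, 33 units are sold at 71. The supply price at Q = 33 is 47, so PS = ½ · [(71 - 14) + (71 - 47)] · 33 = 1336.5.
Change in producer surplus = 1336.5 - 1012.5 = 324.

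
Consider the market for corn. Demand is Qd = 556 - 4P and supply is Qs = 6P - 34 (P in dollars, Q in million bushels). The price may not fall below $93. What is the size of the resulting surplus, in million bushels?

340

Setting quantity demanded equal to quantity supplied, 556 - 4P = 6P - 34, gives P* = 59 and Q* = 320.
The floor of 93 is above the equilibrium price 59, so it binds.
At P = 93: Qd = 556 - 4·93 = 184 and Qs = 6·93 - 34 = 524.
Surplus = Qs - Qd = 524 - 184 = 340.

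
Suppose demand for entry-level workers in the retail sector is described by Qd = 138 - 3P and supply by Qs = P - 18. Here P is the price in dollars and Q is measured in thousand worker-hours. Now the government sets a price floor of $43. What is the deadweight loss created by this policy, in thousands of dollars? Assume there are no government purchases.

96

In a free market, 138 - 3P = P - 18 gives the equilibrium P* = 39, Q* = 21.
The floor of 43 is above the equilibrium price 39, so it binds.
At P = 43: Qd = 138 - 3·43 = 9 and Qs = 43 - 18 = 25.
Quantity traded falls to 9. At Q = 9 the demand price is (138 - 9)/3 = 43 and the supply price is 18 + 9 = 27.
Deadweight loss = ½ · (43 - 27) · (21 - 9) = ½ · 16 · 12 = 96.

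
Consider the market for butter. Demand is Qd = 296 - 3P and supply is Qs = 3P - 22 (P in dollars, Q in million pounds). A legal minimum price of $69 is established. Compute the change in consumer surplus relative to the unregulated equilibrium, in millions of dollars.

-1808

In a free market, 296 - 3P = 3P - 22 gives the equilibrium P* = 53, Q* = 137.
Because the floor (69) lies above the market-clearing price, it is binding.
At P = 69: Qd = 296 - 3·69 = 89 and Qs = 3·69 - 22 = 185.
Consumer surplus without the control is ½ · (296/3 - 53) · 137 = 18769/6.
With the floor, consumers buy 89 units at 69, so CS = ½ · (296/3 - 69) · 89 = 7921/6.
Change in consumer surplus = 7921/6 - 18769/6 = -1808.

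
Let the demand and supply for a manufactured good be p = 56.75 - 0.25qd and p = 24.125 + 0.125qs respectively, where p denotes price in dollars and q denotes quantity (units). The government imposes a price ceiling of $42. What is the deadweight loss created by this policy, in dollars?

0

Rearranging demand gives qd = 227 - 4p; rearranging supply gives qs = 8p - 193. Setting quantity demanded equal to quantity supplied, 227 - 4p = 8p - 193, gives p* = 35 and q* = 87.
Since 42 is above p* = 35, the ceiling does not bind and the free-market outcome prevails.
Since the control does not bind, no trades are prevented and deadweight loss is zero.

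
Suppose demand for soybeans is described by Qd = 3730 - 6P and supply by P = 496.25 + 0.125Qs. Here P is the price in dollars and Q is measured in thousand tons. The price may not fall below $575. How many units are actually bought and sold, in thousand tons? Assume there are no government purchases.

Rearranging supply gives Qs = 8P - 3970. Without the control the market clears where 3730 - 6P = 8P - 3970, i.e. P* = 550 and Q* = 430.
The floor of 575 is above the equilibrium price 550, so it binds.
At P = 575: Qd = 3730 - 6·575 = 280 and Qs = 8·575 - 3970 = 630.
The quantity actually transacted is the short side, demand: 280.

280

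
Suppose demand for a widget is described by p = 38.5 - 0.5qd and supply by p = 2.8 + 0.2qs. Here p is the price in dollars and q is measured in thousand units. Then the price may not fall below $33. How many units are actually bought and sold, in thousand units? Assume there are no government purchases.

11

Rearranging demand gives qd = 77 - 2p; rearranging supply gives qs = 5p - 14. Equilibrium: 77 - 2p = 5p - 14, so 91 = 7p and p* = 13, q* = 51.
The floor of 33 is above the equilibrium price 13, so it binds.
At p = 33: qd = 77 - 2·33 = 11 and qs = 5·33 - 14 = 151.
The quantity actually transacted is the short side, demand: 11.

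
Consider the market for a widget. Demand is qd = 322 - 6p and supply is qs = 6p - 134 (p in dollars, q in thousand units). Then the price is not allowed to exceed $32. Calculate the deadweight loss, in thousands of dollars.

216

Without the control the market clears where 322 - 6p = 6p - 134, i.e. p* = 38 and q* = 94.
The ceiling of 32 is below the equilibrium price 38, so it binds.
At p = 32: qd = 322 - 6·32 = 130 and qs = 6·32 - 134 = 58.
Quantity traded falls to 58. At q = 58 the demand price is (322 - 58)/6 = 44 and the supply price is (134 + 58)/6 = 32.
Deadweight loss = ½ · (44 - 32) · (94 - 58) = ½ · 12 · 36 = 216.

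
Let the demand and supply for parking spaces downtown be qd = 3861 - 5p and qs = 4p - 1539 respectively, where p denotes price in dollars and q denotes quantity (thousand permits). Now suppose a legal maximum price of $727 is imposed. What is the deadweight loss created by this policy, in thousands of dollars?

0

Equilibrium: 3861 - 5p = 4p - 1539, so 5400 = 9p and p* = 600, q* = 861.
Since 727 is above p* = 600, the ceiling does not bind and the free-market outcome prevails.
Since the control does not bind, no trades are prevented and deadweight loss is zero.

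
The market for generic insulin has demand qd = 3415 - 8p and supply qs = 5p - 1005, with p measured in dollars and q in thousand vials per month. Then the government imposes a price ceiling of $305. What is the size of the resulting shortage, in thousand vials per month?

455

Without the control the market clears where 3415 - 8p = 5p - 1005, i.e. p* = 340 and q* = 695.
The ceiling of 305 is below the equilibrium price 340, so it binds.
At p = 305: qd = 3415 - 8·305 = 975 and qs = 5·305 - 1005 = 520.
Shortage = qd - qs = 975 - 520 = 455.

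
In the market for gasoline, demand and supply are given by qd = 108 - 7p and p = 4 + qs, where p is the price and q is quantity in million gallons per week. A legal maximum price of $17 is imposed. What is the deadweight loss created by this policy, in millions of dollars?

0

Rearranging supply gives qs = p - 4. Without the control the market clears where 108 - 7p = p - 4, i.e. p* = 14 and q* = 10.
Since 17 is above p* = 14, the ceiling does not bind and the free-market outcome prevails.
Since the control does not bind, no trades are prevented and deadweight loss is zero.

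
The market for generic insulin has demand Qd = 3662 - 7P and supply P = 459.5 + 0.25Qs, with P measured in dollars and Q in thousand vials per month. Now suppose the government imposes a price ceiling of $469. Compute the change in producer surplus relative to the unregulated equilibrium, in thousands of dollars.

Rearranging supply gives Qs = 4P - 1838. In a free market, 3662 - 7P = 4P - 1838 gives the equilibrium P* = 500, Q* = 162.
The ceiling of 469 is below the equilibrium price 500, so it binds.
At P = 469: Qd = 3662 - 7·469 = 379 and Qs = 4·469 - 1838 = 38.
Producer surplus without the control is ½ · (500 - 459.5) · 162 = 3280.5.
With the ceiling, producers sell 38 units at 469, so PS = ½ · (469 - 459.5) · 38 = 180.5.
Change in producer surplus = 180.5 - 3280.5 = -3100.

-3100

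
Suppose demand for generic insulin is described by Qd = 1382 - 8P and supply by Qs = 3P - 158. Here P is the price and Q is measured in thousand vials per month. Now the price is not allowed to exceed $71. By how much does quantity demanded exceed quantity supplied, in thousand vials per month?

759

Setting quantity demanded equal to quantity supplied, 1382 - 8P = 3P - 158, gives P* = 140 and Q* = 262.
The ceiling of 71 is below the equilibrium price 140, so it binds.
At P = 71: Qd = 1382 - 8·71 = 814 and Qs = 3·71 - 158 = 55.
Shortage = Qd - Qs = 814 - 55 = 759.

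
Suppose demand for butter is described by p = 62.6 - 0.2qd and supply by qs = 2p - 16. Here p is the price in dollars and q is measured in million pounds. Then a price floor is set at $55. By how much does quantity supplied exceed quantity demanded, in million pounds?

56

Rearranging demand gives qd = 313 - 5p. Without the control the market clears where 313 - 5p = 2p - 16, i.e. p* = 47 and q* = 78.
The floor of 55 is above the equilibrium price 47, so it binds.
At p = 55: qd = 313 - 5·55 = 38 and qs = 2·55 - 16 = 94.
Surplus = qs - qd = 94 - 38 = 56.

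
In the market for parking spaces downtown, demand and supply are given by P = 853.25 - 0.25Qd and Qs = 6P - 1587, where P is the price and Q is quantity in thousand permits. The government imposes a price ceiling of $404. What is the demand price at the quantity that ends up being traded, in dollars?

Rearranging demand gives Qd = 3413 - 4P. In a free market, 3413 - 4P = 6P - 1587 gives the equilibrium P* = 500, Q* = 1413.
Because the ceiling (404) lies below the market-clearing price, it is binding.
At P = 404: Qd = 3413 - 4·404 = 1797 and Qs = 6·404 - 1587 = 837.
Only 837 units reach the market. On the demand curve, the marginal buyer's willingness to pay at Q = 837 is (3413 - 837)/4 = 644.

644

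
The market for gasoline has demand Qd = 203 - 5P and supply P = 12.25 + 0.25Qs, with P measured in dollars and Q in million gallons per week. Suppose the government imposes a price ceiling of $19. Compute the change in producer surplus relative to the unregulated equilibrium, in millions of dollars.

Rearranging supply gives Qs = 4P - 49. Equilibrium: 203 - 5P = 4P - 49, so 252 = 9P and P* = 28, Q* = 63.
The ceiling of 19 is below the equilibrium price 28, so it binds.
At P = 19: Qd = 203 - 5·19 = 108 and Qs = 4·19 - 49 = 27.
Producer surplus without the control is ½ · (28 - 12.25) · 63 = 496.125.
With the ceiling, producers sell 27 units at 19, so PS = ½ · (19 - 12.25) · 27 = 91.125.
Change in producer surplus = 91.125 - 496.125 = -405.

-405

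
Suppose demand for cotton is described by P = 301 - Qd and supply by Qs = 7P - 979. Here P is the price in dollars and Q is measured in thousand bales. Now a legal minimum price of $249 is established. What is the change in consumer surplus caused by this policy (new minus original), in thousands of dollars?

Rearranging demand gives Qd = 301 - P. In a free market, 301 - P = 7P - 979 gives the equilibrium P* = 160, Q* = 141.
Because the floor (249) lies above the market-clearing price, it is binding.
At P = 249: Qd = 301 - 249 = 52 and Qs = 7·249 - 979 = 764.
Consumer surplus without the control is ½ · (301 - 160) · 141 = 9940.5.
With the floor, consumers buy 52 units at 249, so CS = ½ · (301 - 249) · 52 = 1352.
Change in consumer surplus = 1352 - 9940.5 = -8588.5.

-8588.5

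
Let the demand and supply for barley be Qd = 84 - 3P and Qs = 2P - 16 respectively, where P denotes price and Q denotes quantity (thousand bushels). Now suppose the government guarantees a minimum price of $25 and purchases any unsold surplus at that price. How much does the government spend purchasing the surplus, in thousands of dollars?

625

Equilibrium: 84 - 3P = 2P - 16, so 100 = 5P and P* = 20, Q* = 24.
Since 25 > 20, the floor is binding.
At P = 25: Qd = 84 - 3·25 = 9 and Qs = 2·25 - 16 = 34.
Surplus = Qs - Qd = 25.
Government expenditure = surplus × support price = 25 × 25 = 625.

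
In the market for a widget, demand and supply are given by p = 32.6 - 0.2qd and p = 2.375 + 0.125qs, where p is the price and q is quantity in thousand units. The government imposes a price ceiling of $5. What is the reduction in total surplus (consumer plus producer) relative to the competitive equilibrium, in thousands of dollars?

842.4

Rearranging demand gives qd = 163 - 5p; rearranging supply gives qs = 8p - 19. Setting quantity demanded equal to quantity supplied, 163 - 5p = 8p - 19, gives p* = 14 and q* = 93.
Since 5 < 14, the ceiling is binding.
At p = 5: qd = 163 - 5·5 = 138 and qs = 8·5 - 19 = 21.
Quantity traded falls to 21. At q = 21 the demand price is (163 - 21)/5 = 28.4 and the supply price is (19 + 21)/8 = 5.
Deadweight loss = ½ · (28.4 - 5) · (93 - 21) = ½ · 23.4 · 72 = 842.4.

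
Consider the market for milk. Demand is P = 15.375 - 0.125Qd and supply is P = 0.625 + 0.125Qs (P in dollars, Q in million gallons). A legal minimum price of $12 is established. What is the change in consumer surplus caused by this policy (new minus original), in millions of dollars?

-172

Rearranging demand gives Qd = 123 - 8P; rearranging supply gives Qs = 8P - 5. Equilibrium: 123 - 8P = 8P - 5, so 128 = 16P and P* = 8, Q* = 59.
The floor of 12 is above the equilibrium price 8, so it binds.
At P = 12: Qd = 123 - 8·12 = 27 and Qs = 8·12 - 5 = 91.
Consumer surplus without the control is ½ · (15.375 - 8) · 59 = 217.5625.
With the floor, consumers buy 27 units at 12, so CS = ½ · (15.375 - 12) · 27 = 45.5625.
Change in consumer surplus = 45.5625 - 217.5625 = -172.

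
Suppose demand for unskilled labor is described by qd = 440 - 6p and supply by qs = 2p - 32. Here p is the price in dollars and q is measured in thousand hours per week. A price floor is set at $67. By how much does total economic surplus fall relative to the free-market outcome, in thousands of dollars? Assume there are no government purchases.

768

Equilibrium: 440 - 6p = 2p - 32, so 472 = 8p and p* = 59, q* = 86.
Because the floor (67) lies above the market-clearing price, it is binding.
At p = 67: qd = 440 - 6·67 = 38 and qs = 2·67 - 32 = 102.
Quantity traded falls to 38. At q = 38 the demand price is (440 - 38)/6 = 67 and the supply price is (32 + 38)/2 = 35.
Deadweight loss = ½ · (67 - 35) · (86 - 38) = ½ · 32 · 48 = 768.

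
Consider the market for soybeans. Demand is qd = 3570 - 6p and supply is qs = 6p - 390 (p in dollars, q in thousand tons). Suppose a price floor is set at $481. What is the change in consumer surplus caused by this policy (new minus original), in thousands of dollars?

In a free market, 3570 - 6p = 6p - 390 gives the equilibrium p* = 330, q* = 1590.
Since 481 > 330, the floor is binding.
At p = 481: qd = 3570 - 6·481 = 684 and qs = 6·481 - 390 = 2496.
Consumer surplus without the control is ½ · (595 - 330) · 1590 = 210675.
With the floor, consumers buy 684 units at 481, so CS = ½ · (595 - 481) · 684 = 38988.
Change in consumer surplus = 38988 - 210675 = -171687.

-171687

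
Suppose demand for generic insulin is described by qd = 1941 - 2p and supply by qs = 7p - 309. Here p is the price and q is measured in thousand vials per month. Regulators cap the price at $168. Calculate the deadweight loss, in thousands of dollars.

Without the control the market clears where 1941 - 2p = 7p - 309, i.e. p* = 250 and q* = 1441.
The ceiling of 168 is below the equilibrium price 250, so it binds.
At p = 168: qd = 1941 - 2·168 = 1605 and qs = 7·168 - 309 = 867.
Quantity traded falls to 867. At q = 867 the demand price is (1941 - 867)/2 = 537 and the supply price is (309 + 867)/7 = 168.
Deadweight loss = ½ · (537 - 168) · (1441 - 867) = ½ · 369 · 574 = 105903.

105903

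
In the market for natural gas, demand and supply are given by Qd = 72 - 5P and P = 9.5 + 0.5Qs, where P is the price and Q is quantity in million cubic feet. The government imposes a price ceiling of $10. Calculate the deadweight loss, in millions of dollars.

12.6

Rearranging supply gives Qs = 2P - 19. Setting quantity demanded equal to quantity supplied, 72 - 5P = 2P - 19, gives P* = 13 and Q* = 7.
Since 10 < 13, the ceiling is binding.
At P = 10: Qd = 72 - 5·10 = 22 and Qs = 2·10 - 19 = 1.
Quantity traded falls to 1. At Q = 1 the demand price is (72 - 1)/5 = 14.2 and the supply price is (19 + 1)/2 = 10.
Deadweight loss = ½ · (14.2 - 10) · (7 - 1) = ½ · 4.2 · 6 = 12.6.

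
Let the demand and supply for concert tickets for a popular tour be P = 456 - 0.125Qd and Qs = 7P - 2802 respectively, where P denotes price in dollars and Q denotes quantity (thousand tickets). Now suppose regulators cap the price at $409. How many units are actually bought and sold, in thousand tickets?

Rearranging demand gives Qd = 3648 - 8P. In a free market, 3648 - 8P = 7P - 2802 gives the equilibrium P* = 430, Q* = 208.
Since 409 < 430, the ceiling is binding.
At P = 409: Qd = 3648 - 8·409 = 376 and Qs = 7·409 - 2802 = 61.
The quantity actually transacted is the short side, supply: 61.

61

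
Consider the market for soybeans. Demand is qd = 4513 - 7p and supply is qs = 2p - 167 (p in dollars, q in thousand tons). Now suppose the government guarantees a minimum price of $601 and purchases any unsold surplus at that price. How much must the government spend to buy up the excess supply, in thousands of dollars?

438129

Without the control the market clears where 4513 - 7p = 2p - 167, i.e. p* = 520 and q* = 873.
Because the floor (601) lies above the market-clearing price, it is binding.
At p = 601: qd = 4513 - 7·601 = 306 and qs = 2·601 - 167 = 1035.
Surplus = qs - qd = 729.
Government expenditure = surplus × support price = 729 × 601 = 438129.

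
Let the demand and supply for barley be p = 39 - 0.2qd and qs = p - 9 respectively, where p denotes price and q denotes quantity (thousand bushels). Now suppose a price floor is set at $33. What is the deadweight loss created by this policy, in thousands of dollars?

Rearranging demand gives qd = 195 - 5p. Setting quantity demanded equal to quantity supplied, 195 - 5p = p - 9, gives p* = 34 and q* = 25.
The floor of 33 is below the equilibrium price 34, so it is not binding; the market clears at p* = 34, q* = 25.
Since the control does not bind, no trades are prevented and deadweight loss is zero.

0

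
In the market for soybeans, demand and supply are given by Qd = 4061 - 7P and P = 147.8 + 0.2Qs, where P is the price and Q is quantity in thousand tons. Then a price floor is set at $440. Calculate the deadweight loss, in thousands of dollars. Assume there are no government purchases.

Rearranging supply gives Qs = 5P - 739. Without the control the market clears where 4061 - 7P = 5P - 739, i.e. P* = 400 and Q* = 1261.
Since 440 > 400, the floor is binding.
At P = 440: Qd = 4061 - 7·440 = 981 and Qs = 5·440 - 739 = 1461.
Quantity traded falls to 981. At Q = 981 the demand price is (4061 - 981)/7 = 440 and the supply price is (739 + 981)/5 = 344.
Deadweight loss = ½ · (440 - 344) · (1261 - 981) = ½ · 96 · 280 = 13440.

13440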